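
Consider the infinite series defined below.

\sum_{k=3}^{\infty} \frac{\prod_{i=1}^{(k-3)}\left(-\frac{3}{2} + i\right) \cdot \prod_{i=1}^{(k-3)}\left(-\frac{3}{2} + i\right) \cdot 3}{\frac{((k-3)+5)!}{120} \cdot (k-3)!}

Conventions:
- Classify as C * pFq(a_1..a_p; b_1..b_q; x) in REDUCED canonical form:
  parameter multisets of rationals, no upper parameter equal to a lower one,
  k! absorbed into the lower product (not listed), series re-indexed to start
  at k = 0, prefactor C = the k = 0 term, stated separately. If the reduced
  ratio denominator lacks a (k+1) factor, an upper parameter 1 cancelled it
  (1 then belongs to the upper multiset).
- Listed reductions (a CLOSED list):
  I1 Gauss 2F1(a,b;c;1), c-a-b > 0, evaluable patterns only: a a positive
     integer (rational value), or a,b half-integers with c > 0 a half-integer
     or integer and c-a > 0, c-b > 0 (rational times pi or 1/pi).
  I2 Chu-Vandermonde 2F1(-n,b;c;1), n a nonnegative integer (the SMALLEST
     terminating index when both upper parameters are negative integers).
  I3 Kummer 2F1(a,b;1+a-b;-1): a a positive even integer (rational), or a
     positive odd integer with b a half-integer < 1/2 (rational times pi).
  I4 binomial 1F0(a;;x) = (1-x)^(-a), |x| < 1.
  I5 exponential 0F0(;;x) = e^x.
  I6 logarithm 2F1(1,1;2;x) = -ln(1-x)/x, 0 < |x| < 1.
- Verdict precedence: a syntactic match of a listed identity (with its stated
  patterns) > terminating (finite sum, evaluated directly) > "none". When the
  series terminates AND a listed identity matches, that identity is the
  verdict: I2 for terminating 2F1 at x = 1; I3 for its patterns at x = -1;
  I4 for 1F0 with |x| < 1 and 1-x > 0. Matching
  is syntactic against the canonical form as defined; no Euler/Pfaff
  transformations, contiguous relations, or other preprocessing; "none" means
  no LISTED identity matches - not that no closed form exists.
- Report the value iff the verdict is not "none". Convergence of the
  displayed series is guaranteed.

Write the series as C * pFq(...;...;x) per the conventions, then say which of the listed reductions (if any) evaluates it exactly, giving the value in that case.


Reduced: x = 1, 2F1, upper = {-\frac{1}{2}, -\frac{1}{2}}, lower = {6}, C = 3. Verdict (x = 1): Gauss (I1, half-integer pattern) applies (x = 1; upper {-\frac{1}{2}, -\frac{1}{2}} half-integers, c = 6 in the evaluable pattern). Sum: \frac{524288}{53361} / \pi.

Key step: t_0 being 3, the running product (prefactor 3) telescopes to a rising factorial.
Term ratio: r(k) = 1 * (k-\frac{1}{2}) (k-\frac{1}{2}) / [(k+6) (k+1)] - rational in k. x = 1; t_0 = 3; negate the roots.


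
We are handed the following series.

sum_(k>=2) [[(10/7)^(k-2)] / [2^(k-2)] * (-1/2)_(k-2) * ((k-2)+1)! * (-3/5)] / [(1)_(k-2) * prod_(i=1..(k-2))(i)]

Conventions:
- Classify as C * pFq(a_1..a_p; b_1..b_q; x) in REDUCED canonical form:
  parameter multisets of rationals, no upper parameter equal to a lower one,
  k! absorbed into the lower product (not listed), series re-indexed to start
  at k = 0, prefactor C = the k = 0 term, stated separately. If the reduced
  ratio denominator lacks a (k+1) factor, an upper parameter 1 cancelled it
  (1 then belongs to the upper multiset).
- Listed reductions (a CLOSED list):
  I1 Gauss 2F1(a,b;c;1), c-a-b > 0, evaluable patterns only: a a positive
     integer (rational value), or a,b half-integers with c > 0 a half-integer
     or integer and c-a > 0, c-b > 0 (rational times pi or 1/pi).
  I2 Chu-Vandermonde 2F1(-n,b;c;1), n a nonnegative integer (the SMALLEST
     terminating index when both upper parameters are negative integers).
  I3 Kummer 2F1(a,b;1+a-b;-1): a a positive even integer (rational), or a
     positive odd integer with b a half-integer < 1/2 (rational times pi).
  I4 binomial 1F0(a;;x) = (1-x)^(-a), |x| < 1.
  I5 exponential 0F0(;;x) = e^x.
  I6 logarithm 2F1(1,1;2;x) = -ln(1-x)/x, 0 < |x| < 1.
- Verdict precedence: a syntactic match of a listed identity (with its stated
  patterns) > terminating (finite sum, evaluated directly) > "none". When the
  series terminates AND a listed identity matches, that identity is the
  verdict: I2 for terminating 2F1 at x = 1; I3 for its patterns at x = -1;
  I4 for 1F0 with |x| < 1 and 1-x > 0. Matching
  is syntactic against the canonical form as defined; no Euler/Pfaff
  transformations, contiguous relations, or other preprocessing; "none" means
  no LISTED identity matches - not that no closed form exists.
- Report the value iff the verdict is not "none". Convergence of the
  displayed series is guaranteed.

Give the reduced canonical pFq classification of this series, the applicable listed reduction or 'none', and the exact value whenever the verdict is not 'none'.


Classification (C = -3/5): 2F1 with upper {-1/2, 2}, lower {1}, argument x = 5/7. Verdict: none (x = 5/7): each listed identity misses the multisets {-1/2, 2} ; {1}.

First insight: with t_0 = -3/5, the two k-th powers (C = -3/5, x = 5/7) combine into one argument.
Step ratio: r(k) = (5/7) * (k-1/2) (k+2) / [(k+1) (k+1)] - poly over poly, x = (5/7) from leading terms; C = -3/5 at k = 0.


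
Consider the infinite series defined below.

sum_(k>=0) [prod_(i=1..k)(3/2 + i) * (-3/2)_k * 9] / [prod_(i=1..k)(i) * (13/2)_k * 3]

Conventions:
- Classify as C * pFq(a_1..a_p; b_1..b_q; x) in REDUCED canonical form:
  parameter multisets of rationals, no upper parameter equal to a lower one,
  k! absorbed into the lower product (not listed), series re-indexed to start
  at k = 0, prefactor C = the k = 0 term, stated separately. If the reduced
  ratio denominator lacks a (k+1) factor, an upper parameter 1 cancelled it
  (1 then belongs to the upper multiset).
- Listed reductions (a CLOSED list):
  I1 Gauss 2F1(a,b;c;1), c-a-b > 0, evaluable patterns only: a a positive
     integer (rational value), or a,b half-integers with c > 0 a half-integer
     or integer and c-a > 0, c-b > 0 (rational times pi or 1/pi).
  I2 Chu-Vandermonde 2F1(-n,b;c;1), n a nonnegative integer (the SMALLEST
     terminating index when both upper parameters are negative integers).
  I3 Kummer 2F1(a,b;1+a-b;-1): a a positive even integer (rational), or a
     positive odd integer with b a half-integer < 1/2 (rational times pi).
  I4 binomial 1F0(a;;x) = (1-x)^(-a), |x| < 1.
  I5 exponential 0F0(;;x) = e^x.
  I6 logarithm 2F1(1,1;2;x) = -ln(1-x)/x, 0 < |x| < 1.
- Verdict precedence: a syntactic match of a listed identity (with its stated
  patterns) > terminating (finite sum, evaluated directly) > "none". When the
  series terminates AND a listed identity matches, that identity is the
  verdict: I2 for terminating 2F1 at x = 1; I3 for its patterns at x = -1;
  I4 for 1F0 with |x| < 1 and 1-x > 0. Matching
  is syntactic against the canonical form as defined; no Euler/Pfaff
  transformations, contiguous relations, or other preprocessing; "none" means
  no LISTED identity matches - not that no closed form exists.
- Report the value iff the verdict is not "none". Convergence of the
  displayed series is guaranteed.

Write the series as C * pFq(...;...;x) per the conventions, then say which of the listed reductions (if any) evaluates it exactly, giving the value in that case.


Prefactor 3, argument 1: 2F1 with upper {-3/2, 5/2} over lower {13/2}. Verdict: the half-integer Gauss pattern (I1) matches (x = 1; upper {-3/2, 5/2} half-integers, c = 13/2 in the evaluable pattern). Its exact value is (31185/65536) * pi.

Key step: with t_0 = 3, the product of the first k integers (C = 3) is k!.
Term ratio: r(k) = 1 * (k-3/2) (k+5/2) / [(k+13/2) (k+1)] - rational in k, leading ratio 1; with t_0 = 3, classification follows.


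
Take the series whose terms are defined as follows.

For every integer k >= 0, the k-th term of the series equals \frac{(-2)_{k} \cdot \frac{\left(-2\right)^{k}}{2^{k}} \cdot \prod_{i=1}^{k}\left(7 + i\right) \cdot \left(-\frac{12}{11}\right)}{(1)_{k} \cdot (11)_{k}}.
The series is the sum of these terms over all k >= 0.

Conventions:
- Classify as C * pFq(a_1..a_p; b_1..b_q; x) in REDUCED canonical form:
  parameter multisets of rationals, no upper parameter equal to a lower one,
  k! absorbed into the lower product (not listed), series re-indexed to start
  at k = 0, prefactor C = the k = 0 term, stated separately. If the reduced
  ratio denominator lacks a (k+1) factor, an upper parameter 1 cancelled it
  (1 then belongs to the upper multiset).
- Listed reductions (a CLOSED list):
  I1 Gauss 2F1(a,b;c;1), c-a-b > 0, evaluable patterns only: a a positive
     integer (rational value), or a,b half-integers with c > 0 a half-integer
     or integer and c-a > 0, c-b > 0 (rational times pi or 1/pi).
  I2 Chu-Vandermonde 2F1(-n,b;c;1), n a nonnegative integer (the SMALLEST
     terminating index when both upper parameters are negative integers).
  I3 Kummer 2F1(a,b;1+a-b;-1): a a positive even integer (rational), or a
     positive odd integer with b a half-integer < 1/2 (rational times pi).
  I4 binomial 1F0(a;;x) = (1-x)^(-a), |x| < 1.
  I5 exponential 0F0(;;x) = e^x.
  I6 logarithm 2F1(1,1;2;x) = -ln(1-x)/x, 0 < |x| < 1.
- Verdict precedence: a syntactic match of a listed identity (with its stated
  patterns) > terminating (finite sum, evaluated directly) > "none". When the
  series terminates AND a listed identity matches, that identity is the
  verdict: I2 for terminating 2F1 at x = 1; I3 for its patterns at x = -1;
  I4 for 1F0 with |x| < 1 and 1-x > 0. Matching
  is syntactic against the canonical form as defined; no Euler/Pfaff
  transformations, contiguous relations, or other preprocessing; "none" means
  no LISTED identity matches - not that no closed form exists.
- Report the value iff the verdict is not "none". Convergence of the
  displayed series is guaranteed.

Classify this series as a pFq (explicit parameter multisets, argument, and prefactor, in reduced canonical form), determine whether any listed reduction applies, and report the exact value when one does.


Classification (C = -\frac{12}{11}): 2F1 with upper {-2, 8}, lower {11}, argument x = -1. Verdict (x = -1): Kummer (I3) applies (x = -1; c = 11 equals 1+a-b for upper {-2, 8}: listed pattern). Value: -\frac{36}{11}.

Structural cue: with t_0 = -\frac{12}{11}, (1)_k (C = -12/11, x = -1) is k! itself.
Consecutive-term ratio: r(k) = -1 * (k-2) (k+8) / [(k+11) (k+1)] - rational; roots negated = parameters, x = -1, C = -\frac{12}{11}.


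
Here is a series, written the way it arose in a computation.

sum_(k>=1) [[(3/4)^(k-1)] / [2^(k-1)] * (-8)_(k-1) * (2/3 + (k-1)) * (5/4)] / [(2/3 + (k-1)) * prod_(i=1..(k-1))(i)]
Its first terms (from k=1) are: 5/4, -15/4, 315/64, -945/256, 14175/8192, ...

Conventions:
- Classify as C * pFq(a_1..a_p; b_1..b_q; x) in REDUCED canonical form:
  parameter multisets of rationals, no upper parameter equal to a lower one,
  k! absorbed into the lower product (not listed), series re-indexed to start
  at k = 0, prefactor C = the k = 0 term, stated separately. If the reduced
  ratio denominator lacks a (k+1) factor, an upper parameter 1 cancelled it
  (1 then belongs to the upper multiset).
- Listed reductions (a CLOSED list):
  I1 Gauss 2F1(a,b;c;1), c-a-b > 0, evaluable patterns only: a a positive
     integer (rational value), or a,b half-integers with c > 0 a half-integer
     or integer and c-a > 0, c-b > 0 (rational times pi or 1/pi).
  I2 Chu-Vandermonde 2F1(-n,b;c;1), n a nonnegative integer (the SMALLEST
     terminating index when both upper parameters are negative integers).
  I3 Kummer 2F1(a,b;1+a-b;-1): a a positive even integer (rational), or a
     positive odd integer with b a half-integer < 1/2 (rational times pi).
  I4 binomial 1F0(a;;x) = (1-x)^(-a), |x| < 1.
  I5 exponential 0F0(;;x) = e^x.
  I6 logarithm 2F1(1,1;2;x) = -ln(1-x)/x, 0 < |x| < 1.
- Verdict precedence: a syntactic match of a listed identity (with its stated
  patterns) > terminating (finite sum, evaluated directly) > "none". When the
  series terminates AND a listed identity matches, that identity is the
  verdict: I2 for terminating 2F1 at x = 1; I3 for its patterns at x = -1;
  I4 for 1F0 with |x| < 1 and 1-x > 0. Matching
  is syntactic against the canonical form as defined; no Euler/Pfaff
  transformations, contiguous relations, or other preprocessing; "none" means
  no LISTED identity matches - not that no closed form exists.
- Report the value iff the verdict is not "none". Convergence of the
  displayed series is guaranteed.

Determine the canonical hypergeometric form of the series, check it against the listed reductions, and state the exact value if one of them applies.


The tell: x = (3/8) and the two k-th powers (C = 5/4) combine into one argument.
Consecutive-term ratio: r(k) = (3/8) * (k-8) / [(k+1)] - rational in k, leading ratio (3/8); with t_0 = 5/4, classification follows.

Reduced: x = 3/8, 1F0, upper = {-8}, lower = {-}, C = 5/4. Verdict: the binomial series (I4) applies (the 1F0 binomial series: exponent 8, x = 3/8). Exact value: 1953125/67108864.


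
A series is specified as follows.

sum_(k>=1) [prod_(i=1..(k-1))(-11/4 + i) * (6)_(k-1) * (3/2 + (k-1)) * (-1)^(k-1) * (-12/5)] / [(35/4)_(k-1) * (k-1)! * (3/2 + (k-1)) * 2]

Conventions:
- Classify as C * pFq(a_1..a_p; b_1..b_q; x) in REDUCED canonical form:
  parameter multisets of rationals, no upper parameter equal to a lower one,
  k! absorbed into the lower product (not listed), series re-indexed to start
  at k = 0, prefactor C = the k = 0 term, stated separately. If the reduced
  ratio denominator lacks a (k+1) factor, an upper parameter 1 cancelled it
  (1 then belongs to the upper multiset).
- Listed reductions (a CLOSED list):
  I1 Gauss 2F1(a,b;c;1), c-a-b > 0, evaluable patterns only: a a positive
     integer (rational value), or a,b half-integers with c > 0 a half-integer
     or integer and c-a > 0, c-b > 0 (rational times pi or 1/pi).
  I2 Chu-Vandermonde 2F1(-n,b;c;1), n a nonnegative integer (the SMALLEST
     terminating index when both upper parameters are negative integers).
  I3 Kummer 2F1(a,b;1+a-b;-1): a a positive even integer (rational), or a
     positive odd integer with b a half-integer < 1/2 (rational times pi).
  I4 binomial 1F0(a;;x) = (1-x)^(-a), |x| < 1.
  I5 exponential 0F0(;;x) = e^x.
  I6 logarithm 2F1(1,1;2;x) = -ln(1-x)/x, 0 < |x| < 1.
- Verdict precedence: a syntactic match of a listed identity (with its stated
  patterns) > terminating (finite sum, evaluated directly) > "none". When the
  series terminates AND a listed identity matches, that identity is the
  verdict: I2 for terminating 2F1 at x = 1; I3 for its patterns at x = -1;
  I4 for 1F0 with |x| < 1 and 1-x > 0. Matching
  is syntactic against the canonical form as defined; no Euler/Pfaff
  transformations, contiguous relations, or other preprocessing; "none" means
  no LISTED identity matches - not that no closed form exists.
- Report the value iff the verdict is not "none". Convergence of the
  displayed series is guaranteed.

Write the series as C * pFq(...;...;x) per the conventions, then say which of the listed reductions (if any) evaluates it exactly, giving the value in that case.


Reduced: x = -1, 2F1, upper = {-7/4, 6}, lower = {35/4}, C = -6/5. Verdict: the Kummer evaluation I3 matches (x = -1; c = 35/4 equals 1+a-b for upper {-7/4, 6}: listed pattern). Value: -19251/6400.

Key observation: t_0 being -6/5, the running product (C = -6/5) telescopes to a rising factorial.
Adjacent-term ratio: r(k) = (-1) * (k-7/4) (k+6) / [(k+35/4) (k+1)] - poly over poly, x = (-1) from leading terms; C = -6/5 at k = 0.


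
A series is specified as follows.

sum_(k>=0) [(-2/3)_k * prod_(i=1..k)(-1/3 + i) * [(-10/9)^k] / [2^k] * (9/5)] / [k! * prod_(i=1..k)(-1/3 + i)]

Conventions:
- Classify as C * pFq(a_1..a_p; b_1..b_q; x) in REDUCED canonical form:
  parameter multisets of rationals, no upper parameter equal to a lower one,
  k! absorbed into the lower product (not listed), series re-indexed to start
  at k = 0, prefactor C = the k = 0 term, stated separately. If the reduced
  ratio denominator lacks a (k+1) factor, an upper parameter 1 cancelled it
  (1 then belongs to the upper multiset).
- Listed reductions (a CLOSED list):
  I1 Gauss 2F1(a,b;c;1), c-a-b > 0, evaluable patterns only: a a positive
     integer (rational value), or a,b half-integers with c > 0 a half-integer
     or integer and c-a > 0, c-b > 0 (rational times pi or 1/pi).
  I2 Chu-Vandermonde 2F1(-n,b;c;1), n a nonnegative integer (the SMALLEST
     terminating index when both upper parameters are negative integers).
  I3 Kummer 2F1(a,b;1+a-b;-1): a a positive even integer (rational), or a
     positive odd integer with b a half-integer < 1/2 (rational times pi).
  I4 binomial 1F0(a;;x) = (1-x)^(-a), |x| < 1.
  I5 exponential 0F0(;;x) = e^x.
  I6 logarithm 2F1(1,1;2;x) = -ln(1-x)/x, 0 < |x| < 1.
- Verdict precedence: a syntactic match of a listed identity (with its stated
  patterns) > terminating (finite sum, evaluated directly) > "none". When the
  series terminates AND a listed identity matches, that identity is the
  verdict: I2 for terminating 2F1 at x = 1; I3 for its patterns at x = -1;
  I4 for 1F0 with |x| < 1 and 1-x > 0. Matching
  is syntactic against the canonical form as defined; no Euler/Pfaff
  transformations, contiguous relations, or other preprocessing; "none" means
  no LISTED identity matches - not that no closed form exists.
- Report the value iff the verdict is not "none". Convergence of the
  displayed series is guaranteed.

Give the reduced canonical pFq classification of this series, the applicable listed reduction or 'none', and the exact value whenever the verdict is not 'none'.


Canonical form: C = 9/5 times 1F0 with upper {-2/3}, lower {-}, x = -5/9. Verdict (x = -5/9): the I4 binomial reduction applies (the 1F0 binomial series: exponent 2/3, x = -5/9). Exact value: (9/5) * (14/9)^(2/3).

Structural cue: from the first term 9/5: the two k-th powers (C = 9/5, x = -5/9) combine into one argument.
Adjacent-term ratio: r(k) = (-5/9) * (k-2/3) / [(k+1)] - rational; roots negated = parameters, x = (-5/9), C = 9/5.


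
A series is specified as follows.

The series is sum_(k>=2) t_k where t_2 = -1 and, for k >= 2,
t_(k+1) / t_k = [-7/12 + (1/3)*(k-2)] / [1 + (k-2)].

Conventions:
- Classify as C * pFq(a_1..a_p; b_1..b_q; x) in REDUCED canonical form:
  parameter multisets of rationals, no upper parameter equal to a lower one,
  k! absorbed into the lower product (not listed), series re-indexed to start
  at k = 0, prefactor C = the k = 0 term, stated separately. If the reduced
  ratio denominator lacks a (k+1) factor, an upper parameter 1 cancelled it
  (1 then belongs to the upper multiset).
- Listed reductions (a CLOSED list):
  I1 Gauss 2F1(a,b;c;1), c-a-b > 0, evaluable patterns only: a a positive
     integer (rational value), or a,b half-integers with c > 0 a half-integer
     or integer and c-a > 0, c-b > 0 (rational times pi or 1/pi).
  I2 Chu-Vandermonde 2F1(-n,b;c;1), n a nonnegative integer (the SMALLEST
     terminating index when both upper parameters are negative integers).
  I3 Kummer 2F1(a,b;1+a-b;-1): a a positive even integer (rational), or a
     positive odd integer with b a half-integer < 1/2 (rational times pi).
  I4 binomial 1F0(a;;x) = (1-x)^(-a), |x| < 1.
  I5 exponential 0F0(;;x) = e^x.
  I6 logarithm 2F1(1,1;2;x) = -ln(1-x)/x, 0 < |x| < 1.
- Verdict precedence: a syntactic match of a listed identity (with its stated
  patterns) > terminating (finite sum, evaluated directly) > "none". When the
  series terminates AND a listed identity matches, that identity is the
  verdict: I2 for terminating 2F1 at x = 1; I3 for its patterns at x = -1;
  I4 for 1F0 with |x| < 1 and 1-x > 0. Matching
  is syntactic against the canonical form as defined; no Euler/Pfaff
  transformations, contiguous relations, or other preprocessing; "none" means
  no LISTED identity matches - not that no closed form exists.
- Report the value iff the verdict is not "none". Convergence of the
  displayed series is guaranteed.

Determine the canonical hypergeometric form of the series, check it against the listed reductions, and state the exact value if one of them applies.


Prefactor -1, argument 1/3: 1F0 with upper {-7/4} over lower {-}. Verdict: the binomial series (I4) applies (the 1F0 binomial series: exponent 7/4, x = 1/3). Value: (-1) * (2/3)^(7/4).

Key observation: t_0 being -1, factor the ratio over Q (C = -1): negated roots = parameters.
Step ratio: r(k) = (1/3) * (k-7/4) / [(k+1)] - poly over poly, x = (1/3) from leading terms; C = -1 at k = 0.


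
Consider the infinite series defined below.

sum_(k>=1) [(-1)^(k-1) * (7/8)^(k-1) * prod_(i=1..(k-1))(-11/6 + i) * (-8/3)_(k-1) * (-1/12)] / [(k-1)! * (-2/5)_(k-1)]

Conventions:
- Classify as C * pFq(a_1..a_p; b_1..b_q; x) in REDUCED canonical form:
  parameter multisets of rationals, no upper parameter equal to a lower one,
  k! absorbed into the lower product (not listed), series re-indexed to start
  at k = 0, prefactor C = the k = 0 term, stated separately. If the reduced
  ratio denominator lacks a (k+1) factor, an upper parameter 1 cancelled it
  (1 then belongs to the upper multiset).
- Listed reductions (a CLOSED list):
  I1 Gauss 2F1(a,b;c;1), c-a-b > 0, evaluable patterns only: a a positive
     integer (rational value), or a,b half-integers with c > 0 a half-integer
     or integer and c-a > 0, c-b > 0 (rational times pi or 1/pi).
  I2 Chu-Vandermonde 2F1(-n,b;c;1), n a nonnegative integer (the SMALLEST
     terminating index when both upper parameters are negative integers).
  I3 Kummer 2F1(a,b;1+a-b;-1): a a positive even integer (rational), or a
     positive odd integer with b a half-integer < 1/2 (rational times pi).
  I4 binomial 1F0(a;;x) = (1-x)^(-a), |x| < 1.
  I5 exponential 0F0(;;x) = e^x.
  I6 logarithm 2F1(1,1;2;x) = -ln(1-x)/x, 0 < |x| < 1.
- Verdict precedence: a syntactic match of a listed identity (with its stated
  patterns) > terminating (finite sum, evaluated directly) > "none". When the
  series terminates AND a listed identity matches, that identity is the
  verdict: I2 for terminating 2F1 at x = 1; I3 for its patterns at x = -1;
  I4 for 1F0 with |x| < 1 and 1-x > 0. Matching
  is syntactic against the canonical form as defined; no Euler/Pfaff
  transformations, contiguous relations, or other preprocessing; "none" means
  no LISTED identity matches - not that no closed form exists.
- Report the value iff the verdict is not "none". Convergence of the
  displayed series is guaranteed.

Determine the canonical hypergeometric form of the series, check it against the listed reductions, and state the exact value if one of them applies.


Key step: x = (-7/8) and the (-1)^k factor (prefactor -1/12) folds into the argument's sign.
Step ratio: r(k) = (-7/8) * (k-8/3) (k-5/6) / [(k-2/5) (k+1)] - rational; roots negated = parameters, x = (-7/8), C = -1/12.

x = -7/8 here; the reduced form reads 2F1, upper {-8/3, -5/6}, lower {-2/5}, C = -1/12. Verdict: none. No listed pattern accepts 2F1(-8/3, -5/6; -2/5; -7/8).


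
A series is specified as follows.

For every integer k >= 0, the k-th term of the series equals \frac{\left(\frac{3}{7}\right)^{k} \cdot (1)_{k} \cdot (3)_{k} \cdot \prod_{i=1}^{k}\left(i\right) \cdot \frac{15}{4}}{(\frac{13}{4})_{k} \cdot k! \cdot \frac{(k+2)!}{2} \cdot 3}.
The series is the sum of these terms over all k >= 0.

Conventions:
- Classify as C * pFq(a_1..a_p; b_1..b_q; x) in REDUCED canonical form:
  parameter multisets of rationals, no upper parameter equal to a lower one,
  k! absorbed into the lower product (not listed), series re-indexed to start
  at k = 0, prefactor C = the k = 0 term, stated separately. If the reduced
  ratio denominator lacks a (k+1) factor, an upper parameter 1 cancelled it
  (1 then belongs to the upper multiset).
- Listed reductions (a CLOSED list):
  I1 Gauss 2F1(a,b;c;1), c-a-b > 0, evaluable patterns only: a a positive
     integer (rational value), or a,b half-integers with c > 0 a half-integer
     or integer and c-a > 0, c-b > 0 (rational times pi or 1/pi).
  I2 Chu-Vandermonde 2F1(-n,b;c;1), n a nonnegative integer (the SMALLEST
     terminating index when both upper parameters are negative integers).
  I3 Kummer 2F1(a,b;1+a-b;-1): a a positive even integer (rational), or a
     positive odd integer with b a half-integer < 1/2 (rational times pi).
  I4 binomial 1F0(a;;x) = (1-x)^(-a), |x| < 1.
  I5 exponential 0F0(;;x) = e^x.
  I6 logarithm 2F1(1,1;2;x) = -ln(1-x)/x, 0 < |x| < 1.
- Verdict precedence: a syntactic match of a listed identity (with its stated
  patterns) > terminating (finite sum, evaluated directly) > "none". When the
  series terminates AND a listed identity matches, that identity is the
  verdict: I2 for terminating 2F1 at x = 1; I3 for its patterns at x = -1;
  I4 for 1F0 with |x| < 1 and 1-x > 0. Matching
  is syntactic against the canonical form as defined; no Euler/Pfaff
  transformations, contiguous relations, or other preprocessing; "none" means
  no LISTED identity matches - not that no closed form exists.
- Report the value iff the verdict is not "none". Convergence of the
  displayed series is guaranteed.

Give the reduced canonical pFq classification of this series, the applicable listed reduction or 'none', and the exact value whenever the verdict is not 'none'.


Key step: x = \frac{3}{7} and the parameter 3 appears in both the upper and lower lists and cancels.
Term ratio: r(k) = \frac{3}{7} * (k+1) (k+1) / [(k+\frac{13}{4}) (k+1)] - rational; roots negated = parameters, x = \frac{3}{7}, C = \frac{5}{4}.

Reduced: x = \frac{3}{7}, 2F1, upper = {1, 1}, lower = {\frac{13}{4}}, C = \frac{5}{4}. Verdict: none - at argument \frac{3}{7} the multisets {1, 1} ; {\frac{13}{4}} match no listed identity.


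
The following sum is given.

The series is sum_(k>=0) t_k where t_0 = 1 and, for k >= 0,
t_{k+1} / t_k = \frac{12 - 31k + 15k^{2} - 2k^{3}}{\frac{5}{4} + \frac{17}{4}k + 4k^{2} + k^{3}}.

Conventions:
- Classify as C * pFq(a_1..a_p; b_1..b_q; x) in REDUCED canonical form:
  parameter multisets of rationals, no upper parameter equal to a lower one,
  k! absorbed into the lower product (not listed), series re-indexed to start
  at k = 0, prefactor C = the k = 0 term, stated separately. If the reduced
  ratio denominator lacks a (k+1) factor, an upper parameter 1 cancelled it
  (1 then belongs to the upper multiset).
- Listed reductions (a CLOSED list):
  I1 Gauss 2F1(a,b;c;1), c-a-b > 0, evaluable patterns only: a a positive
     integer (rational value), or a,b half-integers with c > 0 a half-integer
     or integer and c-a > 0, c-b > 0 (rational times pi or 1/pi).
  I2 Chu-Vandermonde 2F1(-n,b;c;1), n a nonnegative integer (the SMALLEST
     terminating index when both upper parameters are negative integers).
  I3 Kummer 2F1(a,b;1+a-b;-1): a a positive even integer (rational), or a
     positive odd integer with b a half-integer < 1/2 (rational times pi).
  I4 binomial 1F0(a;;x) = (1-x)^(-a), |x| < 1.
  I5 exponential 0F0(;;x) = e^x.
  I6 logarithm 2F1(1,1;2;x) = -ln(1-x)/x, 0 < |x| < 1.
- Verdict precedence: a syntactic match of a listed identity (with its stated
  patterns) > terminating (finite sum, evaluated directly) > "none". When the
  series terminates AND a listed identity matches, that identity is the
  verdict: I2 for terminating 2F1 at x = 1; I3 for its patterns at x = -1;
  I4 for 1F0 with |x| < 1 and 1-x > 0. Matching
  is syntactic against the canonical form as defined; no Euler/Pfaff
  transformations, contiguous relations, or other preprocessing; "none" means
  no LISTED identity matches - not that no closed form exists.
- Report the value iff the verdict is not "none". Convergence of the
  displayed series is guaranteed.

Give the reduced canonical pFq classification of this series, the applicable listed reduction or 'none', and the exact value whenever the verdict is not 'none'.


Prefactor 1, argument -2: 3F2 with upper {-4, -3, -\frac{1}{2}} over lower {\frac{1}{2}, \frac{5}{2}}. Verdict: terminating at k = 3: the factor (-3)_k kills every later term; summing the 4 survivors is exact. Value: \frac{3197}{525}.

First insight: x = -2 and roots of the ratio polynomials (prefactor 1) are the negated parameters.
Consecutive-term ratio: r(k) = -2 * (k-4) (k-3) (k-\frac{1}{2}) / [(k+\frac{1}{2}) (k+\frac{5}{2}) (k+1)] - poly over poly, x = -2 from leading terms; C = 1 at k = 0.


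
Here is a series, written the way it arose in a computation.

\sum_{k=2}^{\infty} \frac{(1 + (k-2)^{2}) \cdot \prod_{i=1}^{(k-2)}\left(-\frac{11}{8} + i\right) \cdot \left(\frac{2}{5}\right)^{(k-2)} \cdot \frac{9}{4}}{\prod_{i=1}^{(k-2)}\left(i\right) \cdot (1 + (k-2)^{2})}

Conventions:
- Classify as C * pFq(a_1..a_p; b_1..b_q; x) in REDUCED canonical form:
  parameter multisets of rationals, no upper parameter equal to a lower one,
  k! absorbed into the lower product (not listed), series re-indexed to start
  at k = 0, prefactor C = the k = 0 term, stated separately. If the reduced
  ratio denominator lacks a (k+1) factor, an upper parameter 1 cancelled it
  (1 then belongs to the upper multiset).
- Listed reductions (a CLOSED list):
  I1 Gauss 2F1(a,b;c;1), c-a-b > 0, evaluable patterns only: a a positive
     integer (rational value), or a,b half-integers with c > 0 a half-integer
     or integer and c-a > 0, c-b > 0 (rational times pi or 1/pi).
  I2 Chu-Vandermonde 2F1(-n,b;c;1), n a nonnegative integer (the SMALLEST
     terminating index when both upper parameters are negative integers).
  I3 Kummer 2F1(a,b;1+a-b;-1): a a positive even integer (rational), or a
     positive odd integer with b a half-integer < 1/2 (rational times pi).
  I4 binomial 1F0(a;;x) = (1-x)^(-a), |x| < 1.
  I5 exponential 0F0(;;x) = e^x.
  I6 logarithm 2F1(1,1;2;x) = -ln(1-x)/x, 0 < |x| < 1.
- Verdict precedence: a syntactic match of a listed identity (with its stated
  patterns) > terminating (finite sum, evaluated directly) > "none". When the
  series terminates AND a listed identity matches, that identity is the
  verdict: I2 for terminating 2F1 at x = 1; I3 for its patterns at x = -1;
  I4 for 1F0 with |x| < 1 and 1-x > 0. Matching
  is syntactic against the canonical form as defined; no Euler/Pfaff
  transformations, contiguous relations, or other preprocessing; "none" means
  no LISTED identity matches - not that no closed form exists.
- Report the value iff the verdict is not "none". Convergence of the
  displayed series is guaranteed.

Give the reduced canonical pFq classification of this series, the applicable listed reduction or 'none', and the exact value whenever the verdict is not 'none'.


Structural cue: x = \frac{2}{5} and the running product (C = 9/4, x = 2/5) telescopes to a rising factorial.
Consecutive-term ratio: r(k) = \frac{2}{5} * (k-\frac{3}{8}) / [(k+1)] - poly over poly, x = \frac{2}{5} from leading terms; C = \frac{9}{4} at k = 0.

Reduced: x = \frac{2}{5}, 1F0, upper = {-\frac{3}{8}}, lower = {-}, C = \frac{9}{4}. Verdict (x = \frac{2}{5}): binomial (I4) applies (the 1F0 binomial series: exponent 3/8, x = \frac{2}{5}). Value: \frac{9}{4} \cdot \left(\frac{3}{5}\right)^{\frac{3}{8}}.


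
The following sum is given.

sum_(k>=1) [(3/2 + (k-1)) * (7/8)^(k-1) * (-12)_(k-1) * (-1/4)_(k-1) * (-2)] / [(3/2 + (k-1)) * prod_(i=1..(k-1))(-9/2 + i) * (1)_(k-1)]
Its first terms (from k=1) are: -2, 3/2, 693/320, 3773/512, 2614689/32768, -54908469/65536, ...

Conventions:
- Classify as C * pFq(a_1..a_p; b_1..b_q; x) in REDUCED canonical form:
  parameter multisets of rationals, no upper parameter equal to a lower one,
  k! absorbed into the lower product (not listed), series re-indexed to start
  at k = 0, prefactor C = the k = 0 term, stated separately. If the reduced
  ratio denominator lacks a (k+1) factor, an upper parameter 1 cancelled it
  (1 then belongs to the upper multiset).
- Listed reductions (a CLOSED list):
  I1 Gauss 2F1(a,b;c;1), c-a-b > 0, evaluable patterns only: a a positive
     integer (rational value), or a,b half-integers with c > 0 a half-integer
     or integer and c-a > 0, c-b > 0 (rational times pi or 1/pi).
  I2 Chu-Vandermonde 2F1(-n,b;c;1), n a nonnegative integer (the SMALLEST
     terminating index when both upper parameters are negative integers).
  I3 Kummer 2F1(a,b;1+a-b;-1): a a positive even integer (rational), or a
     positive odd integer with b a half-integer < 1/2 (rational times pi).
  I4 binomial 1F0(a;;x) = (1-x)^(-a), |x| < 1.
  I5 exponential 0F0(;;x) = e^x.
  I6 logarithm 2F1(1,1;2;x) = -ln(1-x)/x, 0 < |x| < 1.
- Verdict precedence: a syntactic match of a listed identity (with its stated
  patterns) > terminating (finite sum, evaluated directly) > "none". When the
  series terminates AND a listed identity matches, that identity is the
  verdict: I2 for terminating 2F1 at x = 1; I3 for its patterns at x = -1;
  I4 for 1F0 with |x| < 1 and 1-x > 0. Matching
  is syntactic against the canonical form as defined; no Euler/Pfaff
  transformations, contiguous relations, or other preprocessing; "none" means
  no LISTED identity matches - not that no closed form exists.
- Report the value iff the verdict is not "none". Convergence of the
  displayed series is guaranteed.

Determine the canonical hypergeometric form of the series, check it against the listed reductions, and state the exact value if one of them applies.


The series (x = 7/8) is 2F1: upper {-12, -1/4}, lower {-7/2}, prefactor -2. Verdict: terminating - upper -12 stops the sum at k = 12; the 13 terms are added exactly. Value: -1133909960112373/703687441776640.

The tell: x = (7/8) and (1)_k (C = -2, x = 7/8) is k! itself.
Ratio: r(k) = (7/8) * (k-12) (k-1/4) / [(k-7/2) (k+1)] - rational in k. x = (7/8); t_0 = -2; negate the roots.


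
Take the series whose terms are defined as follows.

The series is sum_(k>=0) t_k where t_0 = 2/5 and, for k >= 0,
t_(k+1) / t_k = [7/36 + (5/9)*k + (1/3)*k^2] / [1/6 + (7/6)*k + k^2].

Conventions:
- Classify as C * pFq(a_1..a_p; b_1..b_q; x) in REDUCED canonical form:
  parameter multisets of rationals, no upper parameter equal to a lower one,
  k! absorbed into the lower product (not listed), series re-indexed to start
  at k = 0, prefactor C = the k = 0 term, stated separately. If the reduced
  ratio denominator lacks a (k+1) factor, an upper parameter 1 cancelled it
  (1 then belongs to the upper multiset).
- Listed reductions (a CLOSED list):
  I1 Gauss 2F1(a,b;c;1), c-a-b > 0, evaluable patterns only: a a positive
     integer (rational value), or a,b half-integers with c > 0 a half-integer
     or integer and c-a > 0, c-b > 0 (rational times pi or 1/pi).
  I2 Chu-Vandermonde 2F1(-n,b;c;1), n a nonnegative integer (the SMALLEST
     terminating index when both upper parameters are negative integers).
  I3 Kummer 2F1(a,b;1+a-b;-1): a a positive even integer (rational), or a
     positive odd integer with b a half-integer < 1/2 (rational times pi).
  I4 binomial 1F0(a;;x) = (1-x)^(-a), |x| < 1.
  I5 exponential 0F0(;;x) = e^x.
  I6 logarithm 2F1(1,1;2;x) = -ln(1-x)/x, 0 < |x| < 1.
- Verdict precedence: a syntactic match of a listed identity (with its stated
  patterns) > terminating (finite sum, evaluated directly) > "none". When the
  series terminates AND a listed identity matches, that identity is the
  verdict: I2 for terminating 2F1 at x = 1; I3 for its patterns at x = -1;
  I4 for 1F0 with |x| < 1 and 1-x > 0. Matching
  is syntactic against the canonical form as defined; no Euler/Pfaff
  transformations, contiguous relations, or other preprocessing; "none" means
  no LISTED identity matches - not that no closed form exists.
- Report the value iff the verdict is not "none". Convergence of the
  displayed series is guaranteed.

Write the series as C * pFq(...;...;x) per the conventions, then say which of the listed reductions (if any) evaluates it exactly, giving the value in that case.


First insight: x = (1/3) and the expanded ratio factors over Q; prefactor 2/5, roots give parameters.
Term ratio: r(k) = (1/3) * (k+1/2) (k+7/6) / [(k+1/6) (k+1)] - poly over poly, x = (1/3) from leading terms; C = 2/5 at k = 0.

At argument 1/3: a 2F1 with upper {1/2, 7/6}, lower {1/6}, scaled by C = 2/5. Verdict: no listed reduction: x = 1/3 and upper {1/2, 7/6} fail every I1-I6 pattern.


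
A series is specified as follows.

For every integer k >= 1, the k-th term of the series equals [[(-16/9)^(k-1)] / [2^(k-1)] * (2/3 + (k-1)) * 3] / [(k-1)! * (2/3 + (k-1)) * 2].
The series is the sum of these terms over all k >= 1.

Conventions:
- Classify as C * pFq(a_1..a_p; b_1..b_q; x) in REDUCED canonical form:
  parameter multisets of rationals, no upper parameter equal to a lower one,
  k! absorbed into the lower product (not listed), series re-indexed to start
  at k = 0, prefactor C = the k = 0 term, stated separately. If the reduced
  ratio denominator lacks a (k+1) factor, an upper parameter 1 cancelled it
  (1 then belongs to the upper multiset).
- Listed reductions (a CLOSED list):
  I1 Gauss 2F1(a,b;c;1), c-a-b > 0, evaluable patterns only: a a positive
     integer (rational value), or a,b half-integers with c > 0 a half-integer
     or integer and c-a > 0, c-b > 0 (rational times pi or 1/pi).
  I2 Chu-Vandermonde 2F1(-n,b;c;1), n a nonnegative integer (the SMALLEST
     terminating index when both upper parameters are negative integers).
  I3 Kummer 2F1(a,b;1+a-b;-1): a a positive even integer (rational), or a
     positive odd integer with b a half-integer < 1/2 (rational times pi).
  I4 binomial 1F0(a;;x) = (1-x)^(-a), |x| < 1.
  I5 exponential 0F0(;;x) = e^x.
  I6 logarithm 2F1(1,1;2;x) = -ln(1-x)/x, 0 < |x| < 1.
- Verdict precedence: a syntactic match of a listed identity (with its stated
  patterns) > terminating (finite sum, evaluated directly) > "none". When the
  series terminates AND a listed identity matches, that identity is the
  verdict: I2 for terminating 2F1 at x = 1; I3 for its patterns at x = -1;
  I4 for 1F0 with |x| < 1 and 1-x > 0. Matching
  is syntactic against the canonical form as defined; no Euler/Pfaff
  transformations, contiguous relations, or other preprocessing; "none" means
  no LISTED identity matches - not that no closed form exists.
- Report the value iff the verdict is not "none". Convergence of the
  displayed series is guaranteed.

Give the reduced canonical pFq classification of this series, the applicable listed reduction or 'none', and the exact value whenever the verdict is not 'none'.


The series (x = -8/9) is 0F0: upper {-}, lower {-}, prefactor 3/2. Verdict: this is exponential (I5) (the 0F0 exponential series at x = -8/9). Value: (3/2) * e^(-8/9).

First insight: with t_0 = 3/2, the constant factors (C = 3/2) combine into one prefactor.
Term ratio: r(k) = (-8/9) * 1 / [(k+1)] - rational; roots negated = parameters, x = (-8/9), C = 3/2.


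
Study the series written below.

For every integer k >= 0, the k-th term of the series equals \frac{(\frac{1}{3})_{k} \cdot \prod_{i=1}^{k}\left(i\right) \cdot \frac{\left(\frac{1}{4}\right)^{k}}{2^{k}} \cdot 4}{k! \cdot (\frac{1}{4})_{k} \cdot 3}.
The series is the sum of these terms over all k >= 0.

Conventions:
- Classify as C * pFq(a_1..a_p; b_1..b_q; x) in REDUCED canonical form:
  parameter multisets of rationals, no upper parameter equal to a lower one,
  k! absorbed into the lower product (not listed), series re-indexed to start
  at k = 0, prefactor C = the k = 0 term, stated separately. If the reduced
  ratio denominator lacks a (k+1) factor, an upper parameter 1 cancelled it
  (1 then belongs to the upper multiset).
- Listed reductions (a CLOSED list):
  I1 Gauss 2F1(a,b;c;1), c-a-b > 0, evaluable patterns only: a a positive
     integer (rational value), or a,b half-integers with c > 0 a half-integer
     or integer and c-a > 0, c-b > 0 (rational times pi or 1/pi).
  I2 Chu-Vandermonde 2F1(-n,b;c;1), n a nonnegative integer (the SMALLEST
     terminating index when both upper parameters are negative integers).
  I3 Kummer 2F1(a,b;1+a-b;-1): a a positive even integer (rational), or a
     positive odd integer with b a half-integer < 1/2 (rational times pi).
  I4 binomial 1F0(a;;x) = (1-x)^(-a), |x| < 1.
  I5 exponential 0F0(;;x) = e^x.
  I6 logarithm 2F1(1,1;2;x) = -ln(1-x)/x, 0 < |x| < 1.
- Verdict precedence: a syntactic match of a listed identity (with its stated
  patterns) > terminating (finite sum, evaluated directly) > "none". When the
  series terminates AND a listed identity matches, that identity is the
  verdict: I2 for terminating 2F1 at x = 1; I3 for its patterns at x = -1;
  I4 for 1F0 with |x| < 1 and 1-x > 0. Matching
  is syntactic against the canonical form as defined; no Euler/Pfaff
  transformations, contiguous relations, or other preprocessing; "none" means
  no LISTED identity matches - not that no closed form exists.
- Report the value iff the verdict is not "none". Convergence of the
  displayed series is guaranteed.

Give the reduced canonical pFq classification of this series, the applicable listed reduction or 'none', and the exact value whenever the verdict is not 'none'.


Key observation: t_0 being \frac{4}{3}, the two k-th powers (C = 4/3, x = 1/8) combine into one argument.
Consecutive-term ratio: r(k) = \frac{1}{8} * (k+\frac{1}{3}) (k+1) / [(k+\frac{1}{4}) (k+1)] - rational in k. x = \frac{1}{8}; t_0 = \frac{4}{3}; negate the roots.

Prefactor \frac{4}{3}, argument \frac{1}{8}: 2F1 with upper {\frac{1}{3}, 1} over lower {\frac{1}{4}}. Verdict: none here - no I1-I6 shape fits x = \frac{1}{8} with lower {\frac{1}{4}}.
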